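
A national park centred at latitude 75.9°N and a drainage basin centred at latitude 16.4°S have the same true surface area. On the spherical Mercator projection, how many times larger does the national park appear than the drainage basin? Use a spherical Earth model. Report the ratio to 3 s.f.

Mercator is conformal with k = sec φ, so areal scale = k² = sec²φ.
At 75.9°: sec²(75.9°) = 1/0.2436² = 16.85.
At 16.4°: sec²(16.4°) = 1/0.9593² = 1.087.
Ratio = 16.85/1.087 = cos²(16.4°)/cos²(75.9°) ≈ 15.5.

15.5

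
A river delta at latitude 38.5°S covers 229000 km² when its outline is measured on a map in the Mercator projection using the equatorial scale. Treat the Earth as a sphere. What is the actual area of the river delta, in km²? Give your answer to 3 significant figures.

For Mercator, h = k = sec φ (a conformal cylindrical projection has a single point scale, 1/cos φ).
Areal scale = k² = sec²φ = 1/cos²(38.5°) = 1/0.7826² = 1.633.
True area = apparent / (areal scale) = 229000 / 1.633 ≈ 140000 km².

140000 km²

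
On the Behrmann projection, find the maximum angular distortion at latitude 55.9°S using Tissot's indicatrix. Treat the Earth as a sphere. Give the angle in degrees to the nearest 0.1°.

48.3°

Behrmann is a cylindrical equal-area projection with standard parallels at ±30°. A cylindrical equal-area projection with standard parallel φ₀ has meridian scale h = cos φ / cos φ₀ and parallel scale k = cos φ₀ / cos φ (so areas are preserved, h·k = 1).
At 55.9°: h = 0.6474, k = 1.545; principal scales a = 1.545, b = 0.6474.
sin(ω/2) = (a − b)/(a + b) = 0.8973/2.192 = 0.4094, so ω = 2 arcsin(0.4094) ≈ 48.3°.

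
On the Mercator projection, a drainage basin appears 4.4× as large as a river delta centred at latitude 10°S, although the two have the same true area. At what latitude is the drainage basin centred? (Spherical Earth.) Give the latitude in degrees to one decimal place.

62.0°

Mercator areal scale is sec²φ, so apparent-area ratio = sec²φ₁ / sec²φ₂ = cos²φ₂ / cos²φ₁.
cos²φ₂ / cos²φ₁ = 4.4  ⇒  cos φ₁ = cos 10° / √4.4 = 0.9848/2.098 = 0.4695.
φ₁ = arccos(0.4695) ≈ 62.0°.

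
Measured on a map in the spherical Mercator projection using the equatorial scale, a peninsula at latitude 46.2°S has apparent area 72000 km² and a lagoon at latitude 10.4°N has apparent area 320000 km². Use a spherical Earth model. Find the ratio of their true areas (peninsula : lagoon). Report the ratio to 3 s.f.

On Mercator the areal scale is sec²φ, so true area = apparent × cos²φ.
True area of peninsula: 72000 × cos²(46.2°) = 72000 × 0.4791 = 34490 km².
True area of lagoon: 320000 × cos²(10.4°) = 320000 × 0.9674 = 309600 km².
Ratio = 34490 / 309600 ≈ 0.111.

0.111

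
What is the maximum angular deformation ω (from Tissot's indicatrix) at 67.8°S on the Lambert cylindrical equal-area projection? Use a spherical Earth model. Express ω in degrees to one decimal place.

The Lambert cylindrical equal-area projection is the cylindrical equal-area projection with its standard parallel at the equator (φ₀ = 0). Cylindrical equal-area (φ₀ = 0°): h = cos φ / cos 0° along meridians, k = cos 0° / cos φ along parallels; h·k = 1.
At 67.8°: h = 0.3778, k = 2.647; principal scales a = 2.647, b = 0.3778.
sin(ω/2) = (a − b)/(a + b) = 2.269/3.024 = 0.7501, so ω = 2 arcsin(0.7501) ≈ 97.2°.

97.2°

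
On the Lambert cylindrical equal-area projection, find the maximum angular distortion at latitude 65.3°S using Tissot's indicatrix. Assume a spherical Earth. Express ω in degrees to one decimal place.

The Lambert cylindrical equal-area projection is the cylindrical equal-area projection with its standard parallel at the equator (φ₀ = 0). Cylindrical equal-area (φ₀ = 0°): h = cos φ / cos 0° along meridians, k = cos 0° / cos φ along parallels; h·k = 1.
At 65.3°: h = 0.4179, k = 2.393; principal scales a = 2.393, b = 0.4179.
sin(ω/2) = (a − b)/(a + b) = 1.975/2.811 = 0.7027, so ω = 2 arcsin(0.7027) ≈ 89.3°.

89.3°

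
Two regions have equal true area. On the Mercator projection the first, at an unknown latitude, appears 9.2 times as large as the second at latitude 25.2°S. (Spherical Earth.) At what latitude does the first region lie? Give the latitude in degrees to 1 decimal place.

For equal true areas on Mercator, apparent areas scale as sec²φ, so the ratio is cos²φ₂ / cos²φ₁.
cos²φ₂ / cos²φ₁ = 9.2  ⇒  cos φ₁ = cos 25.2° / √9.2 = 0.9048/3.033 = 0.2983.
φ₁ = arccos(0.2983) ≈ 72.6°.

72.6°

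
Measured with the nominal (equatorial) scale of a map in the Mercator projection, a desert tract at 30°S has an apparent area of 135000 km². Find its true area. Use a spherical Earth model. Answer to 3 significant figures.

For Mercator, h = k = sec φ (a conformal cylindrical projection has a single point scale, 1/cos φ).
Areal scale = k² = sec²φ = 1/cos²(30°) = 1/0.8660² = 1.333.
True area = apparent / (areal scale) = 135000 / 1.333 ≈ 101000 km².

101000 km²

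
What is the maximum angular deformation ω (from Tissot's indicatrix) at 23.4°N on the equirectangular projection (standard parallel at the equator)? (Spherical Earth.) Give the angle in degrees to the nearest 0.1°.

For the equirectangular projection with φ₀ = 0 (plate carrée), h = 1 along meridians and k = sec φ along parallels.
At 23.4°: h = 1.000, k = 1.090; principal scales a = 1.090, b = 1.000.
sin(ω/2) = (a − b)/(a + b) = 0.08962/2.090 = 0.04289, so ω = 2 arcsin(0.04289) ≈ 4.9°.

4.9°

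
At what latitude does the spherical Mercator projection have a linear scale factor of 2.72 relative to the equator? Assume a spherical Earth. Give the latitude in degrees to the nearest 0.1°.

68.4°

Mercator scale is k = sec φ = 1/cos φ.
1/cos φ = 2.72  ⇒  cos φ = 0.3676  ⇒  φ = arccos(0.3676) ≈ 68.4°.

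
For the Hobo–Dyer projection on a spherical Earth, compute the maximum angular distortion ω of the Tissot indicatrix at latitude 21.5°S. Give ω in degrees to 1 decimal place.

18.2°

Hobo–Dyer is a cylindrical equal-area projection with standard parallels at ±37.5°. A cylindrical equal-area projection with standard parallel φ₀ has meridian scale h = cos φ / cos φ₀ and parallel scale k = cos φ₀ / cos φ (so areas are preserved, h·k = 1).
At 21.5°: h = 1.173, k = 0.8527; principal scales a = 1.173, b = 0.8527.
sin(ω/2) = (a − b)/(a + b) = 0.3201/2.025 = 0.1580, so ω = 2 arcsin(0.1580) ≈ 18.2°.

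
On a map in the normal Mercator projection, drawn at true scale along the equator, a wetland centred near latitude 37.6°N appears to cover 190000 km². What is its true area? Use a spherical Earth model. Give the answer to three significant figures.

Mercator is conformal, so the point scale is isotropic: h = k = sec φ = 1/cos φ.
Areal scale = k² = sec²φ = 1/cos²(37.6°) = 1/0.7923² = 1.593.
True area = apparent / (areal scale) = 190000 / 1.593 ≈ 119000 km².

119000 km²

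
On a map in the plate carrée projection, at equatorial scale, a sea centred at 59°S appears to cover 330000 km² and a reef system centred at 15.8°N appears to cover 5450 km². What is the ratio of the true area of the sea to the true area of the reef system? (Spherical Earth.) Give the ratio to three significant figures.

32.4

Plate carrée has h = 1 and k = sec φ, giving areal scale sec φ; true area = (apparent area) · cos φ.
True area of sea: 330000 × cos(59°) = 330000 × 0.5150 = 170000 km².
True area of reef system: 5450 × cos(15.8°) = 5450 × 0.9622 = 5244 km².
Ratio = 170000 / 5244 ≈ 32.4.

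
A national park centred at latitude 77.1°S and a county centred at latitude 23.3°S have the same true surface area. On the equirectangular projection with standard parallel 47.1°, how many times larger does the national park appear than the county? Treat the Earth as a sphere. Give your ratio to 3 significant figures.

In the equirectangular projection with standard parallel φ₀ = 47.1° (x = Rλ cos φ₀, y = Rφ), meridians are true-scale (h = 1) and the parallel scale is k = cos φ₀ / cos φ.
Areal scale at 77.1°: h·k = 1.000 × 3.049 = 3.049.
Areal scale at 23.3°: h·k = 1.000 × 0.7412 = 0.7412.
Ratio = 3.049/0.7412 ≈ 4.11.

4.11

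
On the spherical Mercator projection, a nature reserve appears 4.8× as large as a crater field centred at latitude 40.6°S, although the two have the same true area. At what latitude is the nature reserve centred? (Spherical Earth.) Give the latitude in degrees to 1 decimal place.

Mercator areal scale is sec²φ, so apparent-area ratio = sec²φ₁ / sec²φ₂ = cos²φ₂ / cos²φ₁.
cos²φ₂ / cos²φ₁ = 4.8  ⇒  cos φ₁ = cos 40.6° / √4.8 = 0.7593/2.191 = 0.3466.
φ₁ = arccos(0.3466) ≈ 69.7°.

69.7°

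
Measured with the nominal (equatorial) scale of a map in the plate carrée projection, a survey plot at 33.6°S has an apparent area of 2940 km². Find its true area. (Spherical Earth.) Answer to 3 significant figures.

2450 km²

In the plate carrée (x = Rλ, y = Rφ), meridians are true-scale (h = 1) and parallels are stretched by k = sec φ.
Areal scale = h·k = 1 × sec φ; at 33.6°, h = 1.000, k = 1.201, so h·k = 1.201.
True area = apparent / (areal scale) = 2940 / 1.201 ≈ 2450 km².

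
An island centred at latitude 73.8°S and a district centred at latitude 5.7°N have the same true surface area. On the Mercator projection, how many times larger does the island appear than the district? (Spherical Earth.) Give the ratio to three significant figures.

Mercator areal scale is sec²φ.
At 73.8°: sec²(73.8°) = 1/0.2790² = 12.85.
At 5.7°: sec²(5.7°) = 1/0.9951² = 1.010.
Ratio = 12.85/1.010 = cos²(5.7°)/cos²(73.8°) ≈ 12.7.

12.7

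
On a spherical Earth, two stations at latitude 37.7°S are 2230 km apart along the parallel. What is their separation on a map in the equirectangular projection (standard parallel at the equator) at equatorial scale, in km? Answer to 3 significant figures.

2820 km

In the plate carrée (x = Rλ, y = Rφ), meridians are true-scale (h = 1) and parallels are stretched by k = sec φ.
Along the parallel, k = sec 37.7° = 1/0.7912 = 1.264.
Map distance = 2230 × 1.264 ≈ 2820 km.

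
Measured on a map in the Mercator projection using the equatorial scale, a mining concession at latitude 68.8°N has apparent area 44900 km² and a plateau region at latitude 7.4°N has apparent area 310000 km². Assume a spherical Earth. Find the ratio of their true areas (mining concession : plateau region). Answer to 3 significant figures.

On Mercator the areal scale is sec²φ, so true area = apparent × cos²φ.
True area of mining concession: 44900 × cos²(68.8°) = 44900 × 0.1308 = 5872 km².
True area of plateau region: 310000 × cos²(7.4°) = 310000 × 0.9834 = 304900 km².
Ratio = 5872 / 304900 ≈ 0.0193.

0.0193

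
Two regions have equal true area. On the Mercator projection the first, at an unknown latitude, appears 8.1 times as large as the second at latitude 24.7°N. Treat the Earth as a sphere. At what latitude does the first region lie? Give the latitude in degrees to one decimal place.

Mercator areal scale is sec²φ, so apparent-area ratio = sec²φ₁ / sec²φ₂ = cos²φ₂ / cos²φ₁.
cos²φ₂ / cos²φ₁ = 8.1  ⇒  cos φ₁ = cos 24.7° / √8.1 = 0.9085/2.846 = 0.3192.
φ₁ = arccos(0.3192) ≈ 71.4°.

71.4°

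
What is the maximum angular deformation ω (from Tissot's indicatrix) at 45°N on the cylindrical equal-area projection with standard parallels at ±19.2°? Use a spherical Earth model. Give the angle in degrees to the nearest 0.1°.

32.7°

A cylindrical equal-area projection with standard parallel φ₀ has meridian scale h = cos φ / cos φ₀ and parallel scale k = cos φ₀ / cos φ (so areas are preserved, h·k = 1).
At 45°: h = 0.7488, k = 1.336; principal scales a = 1.336, b = 0.7488.
sin(ω/2) = (a − b)/(a + b) = 0.5868/2.084 = 0.2815, so ω = 2 arcsin(0.2815) ≈ 32.7°.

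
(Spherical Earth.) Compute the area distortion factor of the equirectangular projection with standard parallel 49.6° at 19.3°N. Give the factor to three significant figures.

0.687

In the equirectangular projection with standard parallel φ₀ = 49.6° (x = Rλ cos φ₀, y = Rφ), meridians are true-scale (h = 1) and the parallel scale is k = cos φ₀ / cos φ.
Areal scale = h·k = 1 × cos φ₀ / cos φ; at 19.3°, h = 1.000, k = 0.6867, so h·k = 0.6867.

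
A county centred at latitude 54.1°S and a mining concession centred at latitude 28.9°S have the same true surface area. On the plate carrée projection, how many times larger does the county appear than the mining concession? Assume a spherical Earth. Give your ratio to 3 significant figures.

1.49

For the equirectangular projection with φ₀ = 0 (plate carrée), h = 1 along meridians and k = sec φ along parallels.
Areal scale at 54.1°: h·k = 1.000 × 1.705 = 1.705.
Areal scale at 28.9°: h·k = 1.000 × 1.142 = 1.142.
Ratio = 1.705/1.142 ≈ 1.49.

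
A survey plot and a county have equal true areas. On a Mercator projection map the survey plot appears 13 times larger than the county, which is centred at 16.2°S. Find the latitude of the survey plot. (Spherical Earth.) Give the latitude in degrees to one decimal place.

74.6°

On Mercator, (apparent₁)/(apparent₂) = sec²φ₁ / sec²φ₂ when true areas are equal.
cos²φ₂ / cos²φ₁ = 13  ⇒  cos φ₁ = cos 16.2° / √13 = 0.9603/3.606 = 0.2663.
φ₁ = arccos(0.2663) ≈ 74.6°.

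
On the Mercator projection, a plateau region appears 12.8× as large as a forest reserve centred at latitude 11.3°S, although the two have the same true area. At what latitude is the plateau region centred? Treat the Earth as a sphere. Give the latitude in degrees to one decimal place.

74.1°

On Mercator, (apparent₁)/(apparent₂) = sec²φ₁ / sec²φ₂ when true areas are equal.
cos²φ₂ / cos²φ₁ = 12.8  ⇒  cos φ₁ = cos 11.3° / √12.8 = 0.9806/3.578 = 0.2741.
φ₁ = arccos(0.2741) ≈ 74.1°.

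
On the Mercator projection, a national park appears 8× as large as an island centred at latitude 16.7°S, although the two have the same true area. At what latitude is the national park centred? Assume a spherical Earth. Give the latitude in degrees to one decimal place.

Mercator areal scale is sec²φ, so apparent-area ratio = sec²φ₁ / sec²φ₂ = cos²φ₂ / cos²φ₁.
cos²φ₂ / cos²φ₁ = 8  ⇒  cos φ₁ = cos 16.7° / √8 = 0.9578/2.828 = 0.3386.
φ₁ = arccos(0.3386) ≈ 70.2°.

70.2°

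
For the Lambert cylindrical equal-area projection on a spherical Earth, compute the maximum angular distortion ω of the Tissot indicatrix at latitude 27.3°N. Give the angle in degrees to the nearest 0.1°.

The Lambert cylindrical equal-area projection is the cylindrical equal-area projection with its standard parallel at the equator (φ₀ = 0). Cylindrical equal-area (φ₀ = 0°): h = cos φ / cos 0° along meridians, k = cos 0° / cos φ along parallels; h·k = 1.
At 27.3°: h = 0.8886, k = 1.125; principal scales a = 1.125, b = 0.8886.
sin(ω/2) = (a − b)/(a + b) = 0.2367/2.014 = 0.1175, so ω = 2 arcsin(0.1175) ≈ 13.5°.

13.5°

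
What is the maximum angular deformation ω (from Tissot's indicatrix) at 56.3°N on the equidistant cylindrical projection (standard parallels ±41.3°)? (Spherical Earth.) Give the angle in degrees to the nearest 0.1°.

17.3°

With standard parallel φ₀ = 41.3°, the equirectangular projection gives x = Rλ cos φ₀, y = Rφ, so h = 1 and k = cos 41.3° / cos φ.
At 56.3°: h = 1.000, k = 1.354; principal scales a = 1.354, b = 1.000.
sin(ω/2) = (a − b)/(a + b) = 0.3540/2.354 = 0.1504, so ω = 2 arcsin(0.1504) ≈ 17.3°.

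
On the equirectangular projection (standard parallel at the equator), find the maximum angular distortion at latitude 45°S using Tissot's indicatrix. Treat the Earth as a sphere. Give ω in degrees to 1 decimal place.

Plate carrée maps x = Rλ, y = Rφ. The meridian scale is h = 1 and the parallel scale is k = 1/cos φ = sec φ.
At 45°: h = 1.000, k = 1.414; principal scales a = 1.414, b = 1.000.
sin(ω/2) = (a − b)/(a + b) = 0.4142/2.414 = 0.1716, so ω = 2 arcsin(0.1716) ≈ 19.8°.

19.8°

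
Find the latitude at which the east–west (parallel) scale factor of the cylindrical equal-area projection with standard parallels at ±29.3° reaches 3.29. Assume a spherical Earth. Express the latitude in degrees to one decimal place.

Cylindrical equal-area (φ₀ = 29.3°): h = cos φ / cos 29.3° along meridians, k = cos 29.3° / cos φ along parallels; h·k = 1.
k = cos φ₀ / cos φ = 3.29  ⇒  cos φ = cos 29.3° / 3.29 = 0.2651.
φ = arccos(0.2651) ≈ 74.6°.

74.6°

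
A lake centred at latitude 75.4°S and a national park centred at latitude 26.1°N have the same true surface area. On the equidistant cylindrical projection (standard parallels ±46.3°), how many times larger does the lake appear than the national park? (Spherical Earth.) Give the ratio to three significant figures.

With standard parallel φ₀ = 46.3°, the equirectangular projection gives x = Rλ cos φ₀, y = Rφ, so h = 1 and k = cos 46.3° / cos φ.
Areal scale at 75.4°: h·k = 1.000 × 2.741 = 2.741.
Areal scale at 26.1°: h·k = 1.000 × 0.7693 = 0.7693.
Ratio = 2.741/0.7693 ≈ 3.56.

3.56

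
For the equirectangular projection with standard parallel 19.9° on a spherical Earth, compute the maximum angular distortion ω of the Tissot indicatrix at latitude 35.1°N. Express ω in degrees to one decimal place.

8.0°

With standard parallel φ₀ = 19.9°, the equirectangular projection gives x = Rλ cos φ₀, y = Rφ, so h = 1 and k = cos 19.9° / cos φ.
At 35.1°: h = 1.000, k = 1.149; principal scales a = 1.149, b = 1.000.
sin(ω/2) = (a − b)/(a + b) = 0.1493/2.149 = 0.06946, so ω = 2 arcsin(0.06946) ≈ 8.0°.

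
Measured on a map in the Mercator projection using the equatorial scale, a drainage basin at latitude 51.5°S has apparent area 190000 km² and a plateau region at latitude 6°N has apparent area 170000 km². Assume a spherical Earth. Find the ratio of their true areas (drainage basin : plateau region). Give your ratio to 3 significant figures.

0.438

On Mercator the areal scale is sec²φ, so true area = apparent × cos²φ.
True area of drainage basin: 190000 × cos²(51.5°) = 190000 × 0.3875 = 73630 km².
True area of plateau region: 170000 × cos²(6°) = 170000 × 0.9891 = 168100 km².
Ratio = 73630 / 168100 ≈ 0.438.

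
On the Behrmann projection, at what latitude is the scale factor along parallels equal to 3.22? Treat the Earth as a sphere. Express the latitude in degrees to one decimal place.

The Behrmann projection is cylindrical equal-area with φ₀ = 30°. Cylindrical equal-area (φ₀ = 30°): h = cos φ / cos 30° along meridians, k = cos 30° / cos φ along parallels; h·k = 1.
k = cos φ₀ / cos φ = 3.22  ⇒  cos φ = cos 30° / 3.22 = 0.2690.
φ = arccos(0.2690) ≈ 74.4°.

74.4°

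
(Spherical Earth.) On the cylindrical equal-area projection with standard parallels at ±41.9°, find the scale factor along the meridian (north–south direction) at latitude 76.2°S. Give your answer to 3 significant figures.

A cylindrical equal-area projection with standard parallel φ₀ has meridian scale h = cos φ / cos φ₀ and parallel scale k = cos φ₀ / cos φ (so areas are preserved, h·k = 1).
h = cos 76.2° / cos 41.9° = 0.2385/0.7443 = 0.3205.

0.320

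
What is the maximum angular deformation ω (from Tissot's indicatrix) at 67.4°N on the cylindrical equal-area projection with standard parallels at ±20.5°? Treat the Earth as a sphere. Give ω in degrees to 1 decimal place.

For cylindrical equal-area with standard parallel φ₀, h = cos φ / cos φ₀ and k = cos φ₀ / cos φ, so h·k = 1.
At 67.4°: h = 0.4103, k = 2.437; principal scales a = 2.437, b = 0.4103.
sin(ω/2) = (a − b)/(a + b) = 2.027/2.848 = 0.7118, so ω = 2 arcsin(0.7118) ≈ 90.8°.

90.8°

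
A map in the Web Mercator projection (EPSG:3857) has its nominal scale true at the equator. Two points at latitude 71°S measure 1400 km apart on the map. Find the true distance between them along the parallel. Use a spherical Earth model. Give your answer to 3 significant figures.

Mercator is conformal, so the point scale is isotropic: h = k = sec φ = 1/cos φ.
Along the parallel at 71°, map distances are exaggerated by k = sec 71° = 3.072.
True distance = 1400 / 3.072 = 1400 × cos 71° ≈ 456 km.

456 km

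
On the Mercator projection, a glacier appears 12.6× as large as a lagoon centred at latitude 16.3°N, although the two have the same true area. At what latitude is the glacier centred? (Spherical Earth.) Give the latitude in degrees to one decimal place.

On Mercator, (apparent₁)/(apparent₂) = sec²φ₁ / sec²φ₂ when true areas are equal.
cos²φ₂ / cos²φ₁ = 12.6  ⇒  cos φ₁ = cos 16.3° / √12.6 = 0.9598/3.550 = 0.2704.
φ₁ = arccos(0.2704) ≈ 74.3°.

74.3°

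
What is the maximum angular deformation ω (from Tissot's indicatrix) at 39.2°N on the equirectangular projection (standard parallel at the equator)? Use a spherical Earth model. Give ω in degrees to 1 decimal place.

In the plate carrée (x = Rλ, y = Rφ), meridians are true-scale (h = 1) and parallels are stretched by k = sec φ.
At 39.2°: h = 1.000, k = 1.290; principal scales a = 1.290, b = 1.000.
sin(ω/2) = (a − b)/(a + b) = 0.2904/2.290 = 0.1268, so ω = 2 arcsin(0.1268) ≈ 14.6°.

14.6°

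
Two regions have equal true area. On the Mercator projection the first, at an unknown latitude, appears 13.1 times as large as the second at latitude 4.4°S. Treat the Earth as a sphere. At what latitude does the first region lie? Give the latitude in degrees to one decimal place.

For equal true areas on Mercator, apparent areas scale as sec²φ, so the ratio is cos²φ₂ / cos²φ₁.
cos²φ₂ / cos²φ₁ = 13.1  ⇒  cos φ₁ = cos 4.4° / √13.1 = 0.9971/3.619 = 0.2755.
φ₁ = arccos(0.2755) ≈ 74.0°.

74.0°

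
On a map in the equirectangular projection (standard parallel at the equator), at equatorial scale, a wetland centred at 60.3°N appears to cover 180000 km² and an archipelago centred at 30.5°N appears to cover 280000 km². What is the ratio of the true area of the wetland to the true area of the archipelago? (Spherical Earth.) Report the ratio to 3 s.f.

0.370

Plate carrée has h = 1 and k = sec φ, giving areal scale sec φ; true area = (apparent area) · cos φ.
True area of wetland: 180000 × cos(60.3°) = 180000 × 0.4955 = 89180 km².
True area of archipelago: 280000 × cos(30.5°) = 280000 × 0.8616 = 241300 km².
Ratio = 89180 / 241300 ≈ 0.370.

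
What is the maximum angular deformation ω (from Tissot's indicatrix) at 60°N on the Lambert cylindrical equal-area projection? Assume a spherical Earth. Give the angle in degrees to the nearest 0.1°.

The Lambert cylindrical equal-area projection is the cylindrical equal-area projection with its standard parallel at the equator (φ₀ = 0). Cylindrical equal-area (φ₀ = 0°): h = cos φ / cos 0° along meridians, k = cos 0° / cos φ along parallels; h·k = 1.
At 60°: h = 0.5000, k = 2.000; principal scales a = 2.000, b = 0.5000.
sin(ω/2) = (a − b)/(a + b) = 1.500/2.500 = 0.6000, so ω = 2 arcsin(0.6000) ≈ 73.7°.

73.7°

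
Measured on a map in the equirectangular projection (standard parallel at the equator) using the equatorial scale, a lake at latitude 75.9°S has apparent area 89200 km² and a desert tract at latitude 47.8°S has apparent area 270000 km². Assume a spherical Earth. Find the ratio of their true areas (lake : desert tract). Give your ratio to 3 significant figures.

0.120

On the plate carrée, areal scale = h·k = 1 × sec φ, so true area = apparent × cos φ.
True area of lake: 89200 × cos(75.9°) = 89200 × 0.2436 = 21730 km².
True area of desert tract: 270000 × cos(47.8°) = 270000 × 0.6717 = 181400 km².
Ratio = 21730 / 181400 ≈ 0.120.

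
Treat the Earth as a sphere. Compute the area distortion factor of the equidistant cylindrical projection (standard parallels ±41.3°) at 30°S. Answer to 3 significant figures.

The equidistant cylindrical projection with φ₀ = 41.3° has h = 1 (meridians true) and k = cos φ₀ / cos φ along parallels.
Areal scale = h·k = 1 × cos φ₀ / cos φ; at 30°, h = 1.000, k = 0.8675, so h·k = 0.8675.

0.867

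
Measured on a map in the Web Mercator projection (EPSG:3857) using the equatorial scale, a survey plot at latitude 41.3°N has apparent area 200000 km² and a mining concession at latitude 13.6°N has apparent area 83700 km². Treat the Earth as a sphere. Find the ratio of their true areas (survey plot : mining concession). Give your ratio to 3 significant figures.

On Mercator the areal scale is sec²φ, so true area = apparent × cos²φ.
True area of survey plot: 200000 × cos²(41.3°) = 200000 × 0.5644 = 112900 km².
True area of mining concession: 83700 × cos²(13.6°) = 83700 × 0.9447 = 79070 km².
Ratio = 112900 / 79070 ≈ 1.43.

1.43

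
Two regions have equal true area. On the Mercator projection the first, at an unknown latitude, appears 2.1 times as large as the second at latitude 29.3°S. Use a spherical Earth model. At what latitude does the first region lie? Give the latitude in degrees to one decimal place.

On Mercator, (apparent₁)/(apparent₂) = sec²φ₁ / sec²φ₂ when true areas are equal.
cos²φ₂ / cos²φ₁ = 2.1  ⇒  cos φ₁ = cos 29.3° / √2.1 = 0.8721/1.449 = 0.6018.
φ₁ = arccos(0.6018) ≈ 53.0°.

53.0°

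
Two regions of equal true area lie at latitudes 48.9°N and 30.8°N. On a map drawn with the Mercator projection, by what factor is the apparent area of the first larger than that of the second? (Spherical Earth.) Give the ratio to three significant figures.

Mercator is conformal with k = sec φ, so areal scale = k² = sec²φ.
At 48.9°: sec²(48.9°) = 1/0.6574² = 2.314.
At 30.8°: sec²(30.8°) = 1/0.8590² = 1.355.
Ratio = 2.314/1.355 = cos²(30.8°)/cos²(48.9°) ≈ 1.71.

1.71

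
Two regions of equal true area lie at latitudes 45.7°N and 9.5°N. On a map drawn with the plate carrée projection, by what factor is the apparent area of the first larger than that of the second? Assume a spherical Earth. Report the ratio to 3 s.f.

Plate carrée maps x = Rλ, y = Rφ. The meridian scale is h = 1 and the parallel scale is k = 1/cos φ = sec φ.
Areal scale at 45.7°: h·k = 1.000 × 1.432 = 1.432.
Areal scale at 9.5°: h·k = 1.000 × 1.014 = 1.014.
Ratio = 1.432/1.014 ≈ 1.41.

1.41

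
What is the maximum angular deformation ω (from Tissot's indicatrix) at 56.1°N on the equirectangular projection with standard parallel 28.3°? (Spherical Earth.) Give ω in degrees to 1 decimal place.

25.9°

In the equirectangular projection with standard parallel φ₀ = 28.3° (x = Rλ cos φ₀, y = Rφ), meridians are true-scale (h = 1) and the parallel scale is k = cos φ₀ / cos φ.
At 56.1°: h = 1.000, k = 1.579; principal scales a = 1.579, b = 1.000.
sin(ω/2) = (a − b)/(a + b) = 0.5786/2.579 = 0.2244, so ω = 2 arcsin(0.2244) ≈ 25.9°.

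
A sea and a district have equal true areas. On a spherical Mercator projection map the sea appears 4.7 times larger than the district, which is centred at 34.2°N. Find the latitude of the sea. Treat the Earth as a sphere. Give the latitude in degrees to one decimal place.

Mercator areal scale is sec²φ, so apparent-area ratio = sec²φ₁ / sec²φ₂ = cos²φ₂ / cos²φ₁.
cos²φ₂ / cos²φ₁ = 4.7  ⇒  cos φ₁ = cos 34.2° / √4.7 = 0.8271/2.168 = 0.3815.
φ₁ = arccos(0.3815) ≈ 67.6°.

67.6°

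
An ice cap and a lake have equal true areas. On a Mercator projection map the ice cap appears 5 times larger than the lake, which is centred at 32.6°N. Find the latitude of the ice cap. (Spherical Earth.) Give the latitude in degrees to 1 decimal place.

67.9°

On Mercator, (apparent₁)/(apparent₂) = sec²φ₁ / sec²φ₂ when true areas are equal.
cos²φ₂ / cos²φ₁ = 5  ⇒  cos φ₁ = cos 32.6° / √5 = 0.8425/2.236 = 0.3768.
φ₁ = arccos(0.3768) ≈ 67.9°.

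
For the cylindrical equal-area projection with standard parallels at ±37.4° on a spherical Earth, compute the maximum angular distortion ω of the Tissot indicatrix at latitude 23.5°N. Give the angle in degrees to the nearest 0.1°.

A cylindrical equal-area projection with standard parallel φ₀ has meridian scale h = cos φ / cos φ₀ and parallel scale k = cos φ₀ / cos φ (so areas are preserved, h·k = 1).
At 23.5°: h = 1.154, k = 0.8663; principal scales a = 1.154, b = 0.8663.
sin(ω/2) = (a − b)/(a + b) = 0.2881/2.021 = 0.1426, so ω = 2 arcsin(0.1426) ≈ 16.4°.

16.4°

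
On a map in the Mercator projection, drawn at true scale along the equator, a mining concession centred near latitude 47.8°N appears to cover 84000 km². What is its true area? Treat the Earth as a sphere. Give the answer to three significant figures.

37900 km²

Mercator is conformal, so the point scale is isotropic: h = k = sec φ = 1/cos φ.
Areal scale = k² = sec²φ = 1/cos²(47.8°) = 1/0.6717² = 2.216.
True area = apparent / (areal scale) = 84000 / 2.216 ≈ 37900 km².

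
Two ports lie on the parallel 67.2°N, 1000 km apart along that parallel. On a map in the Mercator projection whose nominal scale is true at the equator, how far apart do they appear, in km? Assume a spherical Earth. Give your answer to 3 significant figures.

Mercator is conformal, so the point scale is isotropic: h = k = sec φ = 1/cos φ.
Along the parallel, k = sec 67.2° = 1/0.3875 = 2.581.
Map distance = 1000 × 2.581 ≈ 2580 km.

2580 km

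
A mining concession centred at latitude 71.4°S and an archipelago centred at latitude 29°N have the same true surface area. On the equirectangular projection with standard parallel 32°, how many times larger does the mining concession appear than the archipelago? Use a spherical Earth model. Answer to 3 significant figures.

2.74

In the equirectangular projection with standard parallel φ₀ = 32° (x = Rλ cos φ₀, y = Rφ), meridians are true-scale (h = 1) and the parallel scale is k = cos φ₀ / cos φ.
Areal scale at 71.4°: h·k = 1.000 × 2.659 = 2.659.
Areal scale at 29°: h·k = 1.000 × 0.9696 = 0.9696.
Ratio = 2.659/0.9696 ≈ 2.74.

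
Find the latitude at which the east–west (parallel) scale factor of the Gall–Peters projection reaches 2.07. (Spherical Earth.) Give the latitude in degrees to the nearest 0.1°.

70.0°

The Gall–Peters projection is cylindrical equal-area with φ₀ = 45°. Cylindrical equal-area (φ₀ = 45°): h = cos φ / cos 45° along meridians, k = cos 45° / cos φ along parallels; h·k = 1.
k = cos φ₀ / cos φ = 2.07  ⇒  cos φ = cos 45° / 2.07 = 0.3416.
φ = arccos(0.3416) ≈ 70.0°.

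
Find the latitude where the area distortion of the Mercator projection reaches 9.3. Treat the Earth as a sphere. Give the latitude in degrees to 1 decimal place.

70.9°

Mercator areal scale is sec²φ.
sec²φ = 9.3  ⇒  cos²φ = 0.1075  ⇒  cos φ = 0.3279.
φ = arccos(0.3279) ≈ 70.9°.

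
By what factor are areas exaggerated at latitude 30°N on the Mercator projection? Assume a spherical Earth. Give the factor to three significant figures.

1.33

For Mercator, h = k = sec φ (a conformal cylindrical projection has a single point scale, 1/cos φ).
Areal scale = k² = sec²φ = 1/cos²(30°) = 1/0.8660² = 1.333.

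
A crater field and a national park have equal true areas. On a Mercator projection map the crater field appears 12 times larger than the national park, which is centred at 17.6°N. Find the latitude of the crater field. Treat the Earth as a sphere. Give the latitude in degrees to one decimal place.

74.0°

On Mercator, (apparent₁)/(apparent₂) = sec²φ₁ / sec²φ₂ when true areas are equal.
cos²φ₂ / cos²φ₁ = 12  ⇒  cos φ₁ = cos 17.6° / √12 = 0.9532/3.464 = 0.2752.
φ₁ = arccos(0.2752) ≈ 74.0°.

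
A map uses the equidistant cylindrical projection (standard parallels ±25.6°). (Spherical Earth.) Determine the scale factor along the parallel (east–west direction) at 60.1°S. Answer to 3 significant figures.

The equidistant cylindrical projection with φ₀ = 25.6° has h = 1 (meridians true) and k = cos φ₀ / cos φ along parallels.
k = cos 25.6° / cos 60.1° = 0.9018/0.4985 = 1.809.

1.81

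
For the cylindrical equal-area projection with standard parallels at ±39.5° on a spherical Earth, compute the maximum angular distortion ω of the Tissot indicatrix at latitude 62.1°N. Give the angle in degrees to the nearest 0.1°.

55.1°

A cylindrical equal-area projection with standard parallel φ₀ has meridian scale h = cos φ / cos φ₀ and parallel scale k = cos φ₀ / cos φ (so areas are preserved, h·k = 1).
At 62.1°: h = 0.6064, k = 1.649; principal scales a = 1.649, b = 0.6064.
sin(ω/2) = (a − b)/(a + b) = 1.043/2.255 = 0.4623, so ω = 2 arcsin(0.4623) ≈ 55.1°.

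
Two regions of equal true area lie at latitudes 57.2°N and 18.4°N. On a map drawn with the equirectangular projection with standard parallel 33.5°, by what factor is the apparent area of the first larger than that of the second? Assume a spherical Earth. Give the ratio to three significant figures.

1.75

With standard parallel φ₀ = 33.5°, the equirectangular projection gives x = Rλ cos φ₀, y = Rφ, so h = 1 and k = cos 33.5° / cos φ.
Areal scale at 57.2°: h·k = 1.000 × 1.539 = 1.539.
Areal scale at 18.4°: h·k = 1.000 × 0.8788 = 0.8788.
Ratio = 1.539/0.8788 ≈ 1.75.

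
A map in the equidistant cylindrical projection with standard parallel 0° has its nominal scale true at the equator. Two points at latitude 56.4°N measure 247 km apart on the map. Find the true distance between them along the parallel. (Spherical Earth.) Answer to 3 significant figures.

137 km

In the plate carrée (x = Rλ, y = Rφ), meridians are true-scale (h = 1) and parallels are stretched by k = sec φ.
Along the parallel at 56.4°, map distances are exaggerated by k = sec 56.4° = 1.807.
True distance = 247 / 1.807 = 247 × cos 56.4° ≈ 137 km.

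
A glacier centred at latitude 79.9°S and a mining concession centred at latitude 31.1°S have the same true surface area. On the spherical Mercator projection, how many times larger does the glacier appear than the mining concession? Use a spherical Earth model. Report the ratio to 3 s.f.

On Mercator, area is exaggerated by sec²φ = 1/cos²φ.
At 79.9°: sec²(79.9°) = 1/0.1754² = 32.52.
At 31.1°: sec²(31.1°) = 1/0.8563² = 1.364.
Ratio = 32.52/1.364 = cos²(31.1°)/cos²(79.9°) ≈ 23.8.

23.8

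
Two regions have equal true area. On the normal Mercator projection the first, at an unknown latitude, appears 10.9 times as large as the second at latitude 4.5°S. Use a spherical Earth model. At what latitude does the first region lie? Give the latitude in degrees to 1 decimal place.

For equal true areas on Mercator, apparent areas scale as sec²φ, so the ratio is cos²φ₂ / cos²φ₁.
cos²φ₂ / cos²φ₁ = 10.9  ⇒  cos φ₁ = cos 4.5° / √10.9 = 0.9969/3.302 = 0.3020.
φ₁ = arccos(0.3020) ≈ 72.4°.

72.4°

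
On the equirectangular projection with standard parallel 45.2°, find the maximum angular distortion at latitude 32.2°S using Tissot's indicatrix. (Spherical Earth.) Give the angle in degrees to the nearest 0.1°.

In the equirectangular projection with standard parallel φ₀ = 45.2° (x = Rλ cos φ₀, y = Rφ), meridians are true-scale (h = 1) and the parallel scale is k = cos φ₀ / cos φ.
At 32.2°: h = 1.000, k = 0.8327; principal scales a = 1.000, b = 0.8327.
sin(ω/2) = (a − b)/(a + b) = 0.1673/1.833 = 0.09128, so ω = 2 arcsin(0.09128) ≈ 10.5°.

10.5°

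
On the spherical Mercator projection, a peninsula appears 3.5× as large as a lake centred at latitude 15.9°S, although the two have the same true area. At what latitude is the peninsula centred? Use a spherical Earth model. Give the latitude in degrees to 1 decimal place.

On Mercator, (apparent₁)/(apparent₂) = sec²φ₁ / sec²φ₂ when true areas are equal.
cos²φ₂ / cos²φ₁ = 3.5  ⇒  cos φ₁ = cos 15.9° / √3.5 = 0.9617/1.871 = 0.5141.
φ₁ = arccos(0.5141) ≈ 59.1°.

59.1°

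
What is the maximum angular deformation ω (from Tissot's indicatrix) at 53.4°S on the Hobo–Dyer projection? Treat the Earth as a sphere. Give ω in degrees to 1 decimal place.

The Hobo–Dyer projection is cylindrical equal-area with φ₀ = 37.5°. A cylindrical equal-area projection with standard parallel φ₀ has meridian scale h = cos φ / cos φ₀ and parallel scale k = cos φ₀ / cos φ (so areas are preserved, h·k = 1).
At 53.4°: h = 0.7515, k = 1.331; principal scales a = 1.331, b = 0.7515.
sin(ω/2) = (a − b)/(a + b) = 0.5791/2.082 = 0.2781, so ω = 2 arcsin(0.2781) ≈ 32.3°.

32.3°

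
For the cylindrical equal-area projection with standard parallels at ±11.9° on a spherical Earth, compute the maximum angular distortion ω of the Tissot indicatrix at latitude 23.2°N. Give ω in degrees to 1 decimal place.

Cylindrical equal-area (φ₀ = 11.9°): h = cos φ / cos 11.9° along meridians, k = cos 11.9° / cos φ along parallels; h·k = 1.
At 23.2°: h = 0.9393, k = 1.065; principal scales a = 1.065, b = 0.9393.
sin(ω/2) = (a − b)/(a + b) = 0.1253/2.004 = 0.06251, so ω = 2 arcsin(0.06251) ≈ 7.2°.

7.2°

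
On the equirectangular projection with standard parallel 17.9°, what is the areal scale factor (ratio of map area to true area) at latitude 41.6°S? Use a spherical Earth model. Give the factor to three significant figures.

In the equirectangular projection with standard parallel φ₀ = 17.9° (x = Rλ cos φ₀, y = Rφ), meridians are true-scale (h = 1) and the parallel scale is k = cos φ₀ / cos φ.
Areal scale = h·k = 1 × cos φ₀ / cos φ; at 41.6°, h = 1.000, k = 1.273, so h·k = 1.273.

1.27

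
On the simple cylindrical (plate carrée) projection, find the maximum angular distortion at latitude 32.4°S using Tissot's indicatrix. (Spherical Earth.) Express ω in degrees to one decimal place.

9.7°

For the equirectangular projection with φ₀ = 0 (plate carrée), h = 1 along meridians and k = sec φ along parallels.
At 32.4°: h = 1.000, k = 1.184; principal scales a = 1.184, b = 1.000.
sin(ω/2) = (a − b)/(a + b) = 0.1844/2.184 = 0.08441, so ω = 2 arcsin(0.08441) ≈ 9.7°.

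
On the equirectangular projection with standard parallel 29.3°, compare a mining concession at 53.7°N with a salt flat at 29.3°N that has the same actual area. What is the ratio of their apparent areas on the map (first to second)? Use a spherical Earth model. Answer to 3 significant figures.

1.47

With standard parallel φ₀ = 29.3°, the equirectangular projection gives x = Rλ cos φ₀, y = Rφ, so h = 1 and k = cos 29.3° / cos φ.
Areal scale at 53.7°: h·k = 1.000 × 1.473 = 1.473.
Areal scale at 29.3°: h·k = 1.000 × 1.000 = 1.000.
Ratio = 1.473/1.000 ≈ 1.47.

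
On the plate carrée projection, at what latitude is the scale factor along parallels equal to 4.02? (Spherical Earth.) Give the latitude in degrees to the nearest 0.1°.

75.6°

Plate carrée: h = 1, k = sec φ along parallels.
sec φ = 4.02  ⇒  cos φ = 0.2488  ⇒  φ ≈ 75.6°.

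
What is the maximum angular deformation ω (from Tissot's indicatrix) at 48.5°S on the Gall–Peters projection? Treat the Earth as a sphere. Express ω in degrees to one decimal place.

7.4°

Gall–Peters is a cylindrical equal-area projection with standard parallels at ±45°. A cylindrical equal-area projection with standard parallel φ₀ has meridian scale h = cos φ / cos φ₀ and parallel scale k = cos φ₀ / cos φ (so areas are preserved, h·k = 1).
At 48.5°: h = 0.9371, k = 1.067; principal scales a = 1.067, b = 0.9371.
sin(ω/2) = (a − b)/(a + b) = 0.1301/2.004 = 0.06489, so ω = 2 arcsin(0.06489) ≈ 7.4°.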